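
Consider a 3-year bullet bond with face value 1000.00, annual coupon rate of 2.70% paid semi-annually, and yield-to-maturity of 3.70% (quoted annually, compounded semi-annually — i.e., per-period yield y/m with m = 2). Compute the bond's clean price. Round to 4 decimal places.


Coupon per period c = face * coupon_rate / m = 13.500000
Periods per year m = 2; per-period yield y/m = 0.018500
Number of cashflows N = 6
Cashflows (t years, CF_t, discount factor 1/(1+y/m)^(m*t), PV):
  t = 0.5000: CF_t = 13.500000, DF = 0.981836, PV = 13.254786
  t = 1.0000: CF_t = 13.500000, DF = 0.964002, PV = 13.014027
  t = 1.5000: CF_t = 13.500000, DF = 0.946492, PV = 12.777641
  t = 2.0000: CF_t = 13.500000, DF = 0.929300, PV = 12.545548
  t = 2.5000: CF_t = 13.500000, DF = 0.912420, PV = 12.317671
  t = 3.0000: CF_t = 1013.500000, DF = 0.895847, PV = 907.940843
Price P = sum_t PV_t = 971.850516

Answer: Price = 971.8505


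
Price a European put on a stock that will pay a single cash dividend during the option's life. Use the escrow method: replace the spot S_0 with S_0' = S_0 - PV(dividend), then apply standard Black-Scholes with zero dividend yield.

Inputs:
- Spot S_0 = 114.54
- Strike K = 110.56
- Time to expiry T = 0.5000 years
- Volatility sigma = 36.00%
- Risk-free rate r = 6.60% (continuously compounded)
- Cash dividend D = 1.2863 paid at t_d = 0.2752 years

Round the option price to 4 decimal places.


Answer: Price = 8.2801

Derivation:
PV(D) = D * exp(-r * t_d) = 1.2863 * 0.98200076 = 1.26314757
S_0' = S_0 - PV(D) = 114.5400 - 1.26314757 = 113.27685243
d1 = (ln(S_0'/K) + (r + sigma^2/2)*T) / (sigma*sqrt(T)) = 0.35228250
d2 = d1 - sigma*sqrt(T) = 0.09772406
exp(-rT) = 0.96753856
N(-d1) = 0.36231321; N(-d2) = 0.46107571
P = K * exp(-rT) * N(-d2) - S_0' * N(-d1) = 110.5600 * 0.96753856 * 0.46107571 - 113.27685243 * 0.36231321 = 8.2801


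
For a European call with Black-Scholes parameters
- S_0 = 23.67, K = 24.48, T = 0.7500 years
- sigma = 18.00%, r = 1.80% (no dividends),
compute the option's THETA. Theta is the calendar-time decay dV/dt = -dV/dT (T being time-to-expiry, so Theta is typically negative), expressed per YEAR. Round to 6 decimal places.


Answer: Theta = -1.161738

Derivation:
d1 = -0.0513074128; d2 = -0.2071919855
phi(d1) = 0.3984175279; exp(-qT) = 1.0000000000; exp(-rT) = 0.9865907163
Theta = -S*exp(-qT)*phi(d1)*sigma/(2*sqrt(T)) - r*K*exp(-rT)*N(d2) + q*S*exp(-qT)*N(d1)
N(d1) = 0.4795402807; N(d2) = 0.4179299631; sqrt(T) = 0.8660254038
Term 1 = -23.6700 * 1.0000000000 * 0.3984175279 * 0.1800 / (2 * 0.8660254038) = -0.9800507652
Term 2 = -0.0180 * 24.4800 * 0.9865907163 * 0.4179299631 = -0.1816872501
Term 3 = 0 (no dividend yield, q = 0)
Theta = -0.9800507652 + (-0.1816872501) + (0.0000000000) = -1.161738


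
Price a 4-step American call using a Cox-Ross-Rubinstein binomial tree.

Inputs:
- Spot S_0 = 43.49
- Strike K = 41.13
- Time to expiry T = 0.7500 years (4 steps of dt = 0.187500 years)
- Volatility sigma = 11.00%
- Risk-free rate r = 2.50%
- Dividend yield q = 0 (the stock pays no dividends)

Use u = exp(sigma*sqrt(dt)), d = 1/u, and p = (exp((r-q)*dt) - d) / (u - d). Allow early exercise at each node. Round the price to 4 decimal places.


Answer: Price = V(0,0) = 3.6895

Derivation:
dt = T/N = 0.187500
u = exp(sigma*sqrt(dt)) = 1.048784; d = 1/u = 0.953485
p = (exp((r-q)*dt) - d) / (u - d) = 0.537397
Discount per step: exp(-r*dt) = 0.995323
Stock lattice S(k, i) with i counting down-moves:
  k=0: S(0,0) = 43.4900
  k=1: S(1,0) = 45.6116; S(1,1) = 41.4671
  k=2: S(2,0) = 47.8367; S(2,1) = 43.4900; S(2,2) = 39.5382
  k=3: S(3,0) = 50.1704; S(3,1) = 45.6116; S(3,2) = 41.4671; S(3,3) = 37.6991
  k=4: S(4,0) = 52.6179; S(4,1) = 47.8367; S(4,2) = 43.4900; S(4,3) = 39.5382; S(4,4) = 35.9456
Terminal payoffs V(N, i) = max(S_T - K, 0):
  V(4,0) = 11.487913; V(4,1) = 6.706733; V(4,2) = 2.360000; V(4,3) = 0.000000; V(4,4) = 0.000000
Backward induction: V(k, i) = exp(-r*dt) * [p * V(k+1, i) + (1-p) * V(k+1, i+1)]; then take max(V_cont, immediate exercise) for American.
  V(3,0) = exp(-r*dt) * [p*11.487913 + (1-p)*6.706733] = 9.232746; exercise = 9.040400; V(3,0) = max -> 9.232746
  V(3,1) = exp(-r*dt) * [p*6.706733 + (1-p)*2.360000] = 4.673962; exercise = 4.481616; V(3,1) = max -> 4.673962
  V(3,2) = exp(-r*dt) * [p*2.360000 + (1-p)*0.000000] = 1.262326; exercise = 0.337070; V(3,2) = max -> 1.262326
  V(3,3) = exp(-r*dt) * [p*0.000000 + (1-p)*0.000000] = 0.000000; exercise = 0.000000; V(3,3) = max -> 0.000000
  V(2,0) = exp(-r*dt) * [p*9.232746 + (1-p)*4.673962] = 7.090525; exercise = 6.706733; V(2,0) = max -> 7.090525
  V(2,1) = exp(-r*dt) * [p*4.673962 + (1-p)*1.262326] = 3.081253; exercise = 2.360000; V(2,1) = max -> 3.081253
  V(2,2) = exp(-r*dt) * [p*1.262326 + (1-p)*0.000000] = 0.675198; exercise = 0.000000; V(2,2) = max -> 0.675198
  V(1,0) = exp(-r*dt) * [p*7.090525 + (1-p)*3.081253] = 5.211339; exercise = 4.481616; V(1,0) = max -> 5.211339
  V(1,1) = exp(-r*dt) * [p*3.081253 + (1-p)*0.675198] = 1.959001; exercise = 0.337070; V(1,1) = max -> 1.959001
  V(0,0) = exp(-r*dt) * [p*5.211339 + (1-p)*1.959001] = 3.689464; exercise = 2.360000; V(0,0) = max -> 3.689464


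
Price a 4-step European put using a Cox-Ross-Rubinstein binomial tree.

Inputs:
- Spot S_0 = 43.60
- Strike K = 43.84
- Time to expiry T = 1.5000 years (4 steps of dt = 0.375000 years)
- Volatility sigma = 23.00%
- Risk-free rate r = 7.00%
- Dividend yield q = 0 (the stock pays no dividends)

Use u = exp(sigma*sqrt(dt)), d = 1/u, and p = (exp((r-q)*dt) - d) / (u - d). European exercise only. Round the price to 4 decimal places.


Answer: Price = V(0,0) = 2.6166

Derivation:
dt = T/N = 0.375000
u = exp(sigma*sqrt(dt)) = 1.151247; d = 1/u = 0.868623
p = (exp((r-q)*dt) - d) / (u - d) = 0.558956
Discount per step: exp(-r*dt) = 0.974092
Stock lattice S(k, i) with i counting down-moves:
  k=0: S(0,0) = 43.6000
  k=1: S(1,0) = 50.1944; S(1,1) = 37.8720
  k=2: S(2,0) = 57.7861; S(2,1) = 43.6000; S(2,2) = 32.8965
  k=3: S(3,0) = 66.5261; S(3,1) = 50.1944; S(3,2) = 37.8720; S(3,3) = 28.5747
  k=4: S(4,0) = 76.5880; S(4,1) = 57.7861; S(4,2) = 43.6000; S(4,3) = 32.8965; S(4,4) = 24.8206
Terminal payoffs V(N, i) = max(K - S_T, 0):
  V(4,0) = 0.000000; V(4,1) = 0.000000; V(4,2) = 0.240000; V(4,3) = 10.943514; V(4,4) = 19.019386
Backward induction: V(k, i) = exp(-r*dt) * [p * V(k+1, i) + (1-p) * V(k+1, i+1)].
  V(3,0) = exp(-r*dt) * [p*0.000000 + (1-p)*0.000000] = 0.000000
  V(3,1) = exp(-r*dt) * [p*0.000000 + (1-p)*0.240000] = 0.103108
  V(3,2) = exp(-r*dt) * [p*0.240000 + (1-p)*10.943514] = 4.832194
  V(3,3) = exp(-r*dt) * [p*10.943514 + (1-p)*19.019386] = 14.129517
  V(2,0) = exp(-r*dt) * [p*0.000000 + (1-p)*0.103108] = 0.044297
  V(2,1) = exp(-r*dt) * [p*0.103108 + (1-p)*4.832194] = 2.132133
  V(2,2) = exp(-r*dt) * [p*4.832194 + (1-p)*14.129517] = 8.701288
  V(1,0) = exp(-r*dt) * [p*0.044297 + (1-p)*2.132133] = 0.940119
  V(1,1) = exp(-r*dt) * [p*2.132133 + (1-p)*8.701288] = 4.899114
  V(0,0) = exp(-r*dt) * [p*0.940119 + (1-p)*4.899114] = 2.616614


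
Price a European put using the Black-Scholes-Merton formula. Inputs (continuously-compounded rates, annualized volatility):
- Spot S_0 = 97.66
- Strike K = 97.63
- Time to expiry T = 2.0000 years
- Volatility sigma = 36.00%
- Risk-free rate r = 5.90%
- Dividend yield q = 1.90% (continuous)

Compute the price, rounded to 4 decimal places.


d1 = (ln(S/K) + (r - q + 0.5*sigma^2) * T) / (sigma * sqrt(T)) = 0.41229675
d2 = d1 - sigma * sqrt(T) = -0.09682013
exp(-rT) = 0.88869605; exp(-qT) = 0.96271294
P = K * exp(-rT) * N(-d2) - S_0 * exp(-qT) * N(-d1)
N(-d1) = 0.34006097; N(-d2) = 0.53856538
P = 97.6300 * 0.88869605 * 0.53856538 - 97.6600 * 0.96271294 * 0.34006097 = 14.7557

Answer: Price = 14.7557


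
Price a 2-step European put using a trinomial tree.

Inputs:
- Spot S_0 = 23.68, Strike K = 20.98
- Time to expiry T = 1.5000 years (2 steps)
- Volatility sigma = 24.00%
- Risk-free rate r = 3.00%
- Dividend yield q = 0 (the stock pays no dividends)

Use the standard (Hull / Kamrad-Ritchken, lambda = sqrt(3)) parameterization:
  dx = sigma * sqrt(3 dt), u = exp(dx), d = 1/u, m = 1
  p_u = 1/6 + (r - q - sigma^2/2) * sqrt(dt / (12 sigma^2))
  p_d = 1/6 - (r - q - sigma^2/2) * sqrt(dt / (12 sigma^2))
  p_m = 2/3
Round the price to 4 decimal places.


Answer: Price = V(0,0) = 1.1875

Derivation:
dt = T/N = 0.750000; dx = sigma*sqrt(3*dt) = 0.360000
u = exp(dx) = 1.433329; d = 1/u = 0.697676
p_u = 0.167917, p_m = 0.666667, p_d = 0.165417
Discount per step: exp(-r*dt) = 0.977751
Stock lattice S(k, j) with j the centered position index:
  k=0: S(0,+0) = 23.6800
  k=1: S(1,-1) = 16.5210; S(1,+0) = 23.6800; S(1,+1) = 33.9412
  k=2: S(2,-2) = 11.5263; S(2,-1) = 16.5210; S(2,+0) = 23.6800; S(2,+1) = 33.9412; S(2,+2) = 48.6490
Terminal payoffs V(N, j) = max(K - S_T, 0):
  V(2,-2) = 9.453707; V(2,-1) = 4.459025; V(2,+0) = 0.000000; V(2,+1) = 0.000000; V(2,+2) = 0.000000
Backward induction: V(k, j) = exp(-r*dt) * [p_u * V(k+1, j+1) + p_m * V(k+1, j) + p_d * V(k+1, j-1)]
  V(1,-1) = exp(-r*dt) * [p_u*0.000000 + p_m*4.459025 + p_d*9.453707] = 4.435553
  V(1,+0) = exp(-r*dt) * [p_u*0.000000 + p_m*0.000000 + p_d*4.459025] = 0.721186
  V(1,+1) = exp(-r*dt) * [p_u*0.000000 + p_m*0.000000 + p_d*0.000000] = 0.000000
  V(0,+0) = exp(-r*dt) * [p_u*0.000000 + p_m*0.721186 + p_d*4.435553] = 1.187484


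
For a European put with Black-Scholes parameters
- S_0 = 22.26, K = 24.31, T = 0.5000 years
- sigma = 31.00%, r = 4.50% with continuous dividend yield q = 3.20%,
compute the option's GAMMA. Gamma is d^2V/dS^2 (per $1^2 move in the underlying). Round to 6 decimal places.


d1 = -0.2626397250; d2 = -0.4818428272
phi(d1) = 0.3854174117; exp(-qT) = 0.9841273201; exp(-rT) = 0.9777512372
Gamma = exp(-qT) * phi(d1) / (S * sigma * sqrt(T)) = 0.9841273201 * 0.3854174117 / (22.2600 * 0.3100 * 0.7071067812) = 0.077734

Answer: Gamma = 0.077734


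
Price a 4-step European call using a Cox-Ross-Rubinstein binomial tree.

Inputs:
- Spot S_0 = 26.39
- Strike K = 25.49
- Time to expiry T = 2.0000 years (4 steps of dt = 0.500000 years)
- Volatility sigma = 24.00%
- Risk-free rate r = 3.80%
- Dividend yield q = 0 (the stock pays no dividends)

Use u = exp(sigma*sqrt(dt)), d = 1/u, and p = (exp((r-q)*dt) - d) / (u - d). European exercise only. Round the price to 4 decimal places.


Answer: Price = V(0,0) = 4.8568

Derivation:
dt = T/N = 0.500000
u = exp(sigma*sqrt(dt)) = 1.184956; d = 1/u = 0.843913
p = (exp((r-q)*dt) - d) / (u - d) = 0.513919
Discount per step: exp(-r*dt) = 0.981179
Stock lattice S(k, i) with i counting down-moves:
  k=0: S(0,0) = 26.3900
  k=1: S(1,0) = 31.2710; S(1,1) = 22.2709
  k=2: S(2,0) = 37.0547; S(2,1) = 26.3900; S(2,2) = 18.7947
  k=3: S(3,0) = 43.9082; S(3,1) = 31.2710; S(3,2) = 22.2709; S(3,3) = 15.8611
  k=4: S(4,0) = 52.0293; S(4,1) = 37.0547; S(4,2) = 26.3900; S(4,3) = 18.7947; S(4,4) = 13.3854
Terminal payoffs V(N, i) = max(S_T - K, 0):
  V(4,0) = 26.539333; V(4,1) = 11.564745; V(4,2) = 0.900000; V(4,3) = 0.000000; V(4,4) = 0.000000
Backward induction: V(k, i) = exp(-r*dt) * [p * V(k+1, i) + (1-p) * V(k+1, i+1)].
  V(3,0) = exp(-r*dt) * [p*26.539333 + (1-p)*11.564745] = 18.897979
  V(3,1) = exp(-r*dt) * [p*11.564745 + (1-p)*0.900000] = 6.260726
  V(3,2) = exp(-r*dt) * [p*0.900000 + (1-p)*0.000000] = 0.453822
  V(3,3) = exp(-r*dt) * [p*0.000000 + (1-p)*0.000000] = 0.000000
  V(2,0) = exp(-r*dt) * [p*18.897979 + (1-p)*6.260726] = 12.515192
  V(2,1) = exp(-r*dt) * [p*6.260726 + (1-p)*0.453822] = 3.373395
  V(2,2) = exp(-r*dt) * [p*0.453822 + (1-p)*0.000000] = 0.228838
  V(1,0) = exp(-r*dt) * [p*12.515192 + (1-p)*3.373395] = 7.919629
  V(1,1) = exp(-r*dt) * [p*3.373395 + (1-p)*0.228838] = 1.810164
  V(0,0) = exp(-r*dt) * [p*7.919629 + (1-p)*1.810164] = 4.856775


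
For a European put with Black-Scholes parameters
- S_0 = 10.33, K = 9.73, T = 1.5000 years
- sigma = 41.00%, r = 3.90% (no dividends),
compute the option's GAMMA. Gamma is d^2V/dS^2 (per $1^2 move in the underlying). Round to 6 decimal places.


d1 = 0.4867382799; d2 = -0.0154071174
phi(d1) = 0.3543764156; exp(-qT) = 1.0000000000; exp(-rT) = 0.9431782404
Gamma = exp(-qT) * phi(d1) / (S * sigma * sqrt(T)) = 1.0000000000 * 0.3543764156 / (10.3300 * 0.4100 * 1.2247448714) = 0.068318

Answer: Gamma = 0.068318


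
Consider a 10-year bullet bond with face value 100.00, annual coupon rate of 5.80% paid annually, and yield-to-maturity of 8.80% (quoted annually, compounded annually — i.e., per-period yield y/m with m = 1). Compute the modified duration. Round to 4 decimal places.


Coupon per period c = face * coupon_rate / m = 5.800000
Periods per year m = 1; per-period yield y/m = 0.088000
Number of cashflows N = 10
Cashflows (t years, CF_t, discount factor 1/(1+y/m)^(m*t), PV):
  t = 1.0000: CF_t = 5.800000, DF = 0.919118, PV = 5.330882
  t = 2.0000: CF_t = 5.800000, DF = 0.844777, PV = 4.899708
  t = 3.0000: CF_t = 5.800000, DF = 0.776450, PV = 4.503408
  t = 4.0000: CF_t = 5.800000, DF = 0.713649, PV = 4.139162
  t = 5.0000: CF_t = 5.800000, DF = 0.655927, PV = 3.804377
  t = 6.0000: CF_t = 5.800000, DF = 0.602874, PV = 3.496670
  t = 7.0000: CF_t = 5.800000, DF = 0.554112, PV = 3.213851
  t = 8.0000: CF_t = 5.800000, DF = 0.509294, PV = 2.953907
  t = 9.0000: CF_t = 5.800000, DF = 0.468101, PV = 2.714988
  t = 10.0000: CF_t = 105.800000, DF = 0.430240, PV = 45.519419
Price P = sum_t PV_t = 80.576372
First compute Macaulay numerator sum_t t * PV_t:
  t * PV_t at t = 1.0000: 5.330882
  t * PV_t at t = 2.0000: 9.799416
  t * PV_t at t = 3.0000: 13.510224
  t * PV_t at t = 4.0000: 16.556648
  t * PV_t at t = 5.0000: 19.021884
  t * PV_t at t = 6.0000: 20.980019
  t * PV_t at t = 7.0000: 22.496956
  t * PV_t at t = 8.0000: 23.631257
  t * PV_t at t = 9.0000: 24.434893
  t * PV_t at t = 10.0000: 455.194194
Macaulay duration D = 610.956373 / 80.576372 = 7.582327
Modified duration = D / (1 + y/m) = 7.582327 / (1 + 0.088000) = 6.969050

Answer: Modified duration = 6.9691


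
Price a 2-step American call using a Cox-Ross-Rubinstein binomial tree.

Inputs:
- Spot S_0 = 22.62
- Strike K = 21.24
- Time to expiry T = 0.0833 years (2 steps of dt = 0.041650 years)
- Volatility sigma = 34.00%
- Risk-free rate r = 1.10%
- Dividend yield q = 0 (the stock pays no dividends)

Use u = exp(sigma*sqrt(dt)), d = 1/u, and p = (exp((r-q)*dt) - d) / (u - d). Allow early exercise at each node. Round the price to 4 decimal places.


Answer: Price = V(0,0) = 1.8089

Derivation:
dt = T/N = 0.041650
u = exp(sigma*sqrt(dt)) = 1.071852; d = 1/u = 0.932964
p = (exp((r-q)*dt) - d) / (u - d) = 0.485959
Discount per step: exp(-r*dt) = 0.999542
Stock lattice S(k, i) with i counting down-moves:
  k=0: S(0,0) = 22.6200
  k=1: S(1,0) = 24.2453; S(1,1) = 21.1037
  k=2: S(2,0) = 25.9874; S(2,1) = 22.6200; S(2,2) = 19.6890
Terminal payoffs V(N, i) = max(S_T - K, 0):
  V(2,0) = 4.747382; V(2,1) = 1.380000; V(2,2) = 0.000000
Backward induction: V(k, i) = exp(-r*dt) * [p * V(k+1, i) + (1-p) * V(k+1, i+1)]; then take max(V_cont, immediate exercise) for American.
  V(1,0) = exp(-r*dt) * [p*4.747382 + (1-p)*1.380000] = 3.015029; exercise = 3.005300; V(1,0) = max -> 3.015029
  V(1,1) = exp(-r*dt) * [p*1.380000 + (1-p)*0.000000] = 0.670317; exercise = 0.000000; V(1,1) = max -> 0.670317
  V(0,0) = exp(-r*dt) * [p*3.015029 + (1-p)*0.670317] = 1.808923; exercise = 1.380000; V(0,0) = max -> 1.808923


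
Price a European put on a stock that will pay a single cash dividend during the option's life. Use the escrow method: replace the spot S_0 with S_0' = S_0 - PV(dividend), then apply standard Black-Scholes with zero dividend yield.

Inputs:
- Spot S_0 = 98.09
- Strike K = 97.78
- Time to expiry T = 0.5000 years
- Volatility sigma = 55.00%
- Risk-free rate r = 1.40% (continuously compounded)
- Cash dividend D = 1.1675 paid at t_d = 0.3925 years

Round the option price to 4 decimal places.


Answer: Price = 15.0422

Derivation:
PV(D) = D * exp(-r * t_d) = 1.1675 * 0.99452007 = 1.16110218
S_0' = S_0 - PV(D) = 98.0900 - 1.16110218 = 96.92889782
d1 = (ln(S_0'/K) + (r + sigma^2/2)*T) / (sigma*sqrt(T)) = 0.18997424
d2 = d1 - sigma*sqrt(T) = -0.19893449
exp(-rT) = 0.99302444
N(-d1) = 0.42466466; N(-d2) = 0.57884301
P = K * exp(-rT) * N(-d2) - S_0' * N(-d1) = 97.7800 * 0.99302444 * 0.57884301 - 96.92889782 * 0.42466466 = 15.0422


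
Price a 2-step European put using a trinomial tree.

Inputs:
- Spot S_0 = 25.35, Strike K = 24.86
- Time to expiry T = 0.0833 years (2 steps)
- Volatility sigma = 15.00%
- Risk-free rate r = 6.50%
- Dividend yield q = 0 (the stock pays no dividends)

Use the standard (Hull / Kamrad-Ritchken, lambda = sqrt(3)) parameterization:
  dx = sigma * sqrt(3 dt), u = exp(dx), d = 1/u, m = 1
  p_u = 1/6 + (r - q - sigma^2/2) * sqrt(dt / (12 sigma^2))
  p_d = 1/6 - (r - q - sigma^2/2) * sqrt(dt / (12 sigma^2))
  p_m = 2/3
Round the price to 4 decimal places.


Answer: Price = V(0,0) = 0.2015

Derivation:
dt = T/N = 0.041650; dx = sigma*sqrt(3*dt) = 0.053022
u = exp(dx) = 1.054453; d = 1/u = 0.948359
p_u = 0.187777, p_m = 0.666667, p_d = 0.145556
Discount per step: exp(-r*dt) = 0.997296
Stock lattice S(k, j) with j the centered position index:
  k=0: S(0,+0) = 25.3500
  k=1: S(1,-1) = 24.0409; S(1,+0) = 25.3500; S(1,+1) = 26.7304
  k=2: S(2,-2) = 22.7994; S(2,-1) = 24.0409; S(2,+0) = 25.3500; S(2,+1) = 26.7304; S(2,+2) = 28.1859
Terminal payoffs V(N, j) = max(K - S_T, 0):
  V(2,-2) = 2.060607; V(2,-1) = 0.819105; V(2,+0) = 0.000000; V(2,+1) = 0.000000; V(2,+2) = 0.000000
Backward induction: V(k, j) = exp(-r*dt) * [p_u * V(k+1, j+1) + p_m * V(k+1, j) + p_d * V(k+1, j-1)]
  V(1,-1) = exp(-r*dt) * [p_u*0.000000 + p_m*0.819105 + p_d*2.060607] = 0.843716
  V(1,+0) = exp(-r*dt) * [p_u*0.000000 + p_m*0.000000 + p_d*0.819105] = 0.118903
  V(1,+1) = exp(-r*dt) * [p_u*0.000000 + p_m*0.000000 + p_d*0.000000] = 0.000000
  V(0,+0) = exp(-r*dt) * [p_u*0.000000 + p_m*0.118903 + p_d*0.843716] = 0.201530


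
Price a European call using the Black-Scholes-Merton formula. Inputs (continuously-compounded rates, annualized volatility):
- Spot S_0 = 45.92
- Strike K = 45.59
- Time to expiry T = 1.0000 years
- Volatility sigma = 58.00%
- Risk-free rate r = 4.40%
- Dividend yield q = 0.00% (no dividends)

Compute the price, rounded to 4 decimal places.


d1 = (ln(S/K) + (r - q + 0.5*sigma^2) * T) / (sigma * sqrt(T)) = 0.37829717
d2 = d1 - sigma * sqrt(T) = -0.20170283
exp(-rT) = 0.95695396; exp(-qT) = 1.00000000
C = S_0 * exp(-qT) * N(d1) - K * exp(-rT) * N(d2)
N(d1) = 0.64739508; N(d2) = 0.42007452
C = 45.9200 * 1.00000000 * 0.64739508 - 45.5900 * 0.95695396 * 0.42007452 = 11.4016

Answer: Price = 11.4016


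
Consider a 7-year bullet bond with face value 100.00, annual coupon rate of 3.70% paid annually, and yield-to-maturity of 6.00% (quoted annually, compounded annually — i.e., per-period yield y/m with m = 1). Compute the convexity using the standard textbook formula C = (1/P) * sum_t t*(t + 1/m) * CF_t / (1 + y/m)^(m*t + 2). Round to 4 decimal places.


Answer: Convexity = 42.6539

Derivation:
Coupon per period c = face * coupon_rate / m = 3.700000
Periods per year m = 1; per-period yield y/m = 0.060000
Number of cashflows N = 7
Cashflows (t years, CF_t, discount factor 1/(1+y/m)^(m*t), PV):
  t = 1.0000: CF_t = 3.700000, DF = 0.943396, PV = 3.490566
  t = 2.0000: CF_t = 3.700000, DF = 0.889996, PV = 3.292987
  t = 3.0000: CF_t = 3.700000, DF = 0.839619, PV = 3.106591
  t = 4.0000: CF_t = 3.700000, DF = 0.792094, PV = 2.930747
  t = 5.0000: CF_t = 3.700000, DF = 0.747258, PV = 2.764855
  t = 6.0000: CF_t = 3.700000, DF = 0.704961, PV = 2.608354
  t = 7.0000: CF_t = 103.700000, DF = 0.665057, PV = 68.966423
Price P = sum_t PV_t = 87.160523
Convexity numerator sum_t t*(t + 1/m) * CF_t / (1+y/m)^(m*t + 2):
  t = 1.0000: term = 6.213183
  t = 2.0000: term = 17.584479
  t = 3.0000: term = 33.178263
  t = 4.0000: term = 52.167080
  t = 5.0000: term = 73.821340
  t = 6.0000: term = 97.499883
  t = 7.0000: term = 3437.272757
Convexity = (1/P) * sum = 3717.736984 / 87.160523 = 42.653909


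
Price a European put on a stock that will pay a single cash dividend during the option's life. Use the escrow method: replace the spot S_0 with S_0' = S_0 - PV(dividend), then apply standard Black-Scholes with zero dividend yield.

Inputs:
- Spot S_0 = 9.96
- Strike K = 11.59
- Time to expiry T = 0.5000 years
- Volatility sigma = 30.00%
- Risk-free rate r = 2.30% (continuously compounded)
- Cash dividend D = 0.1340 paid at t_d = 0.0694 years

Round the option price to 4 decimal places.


Answer: Price = 1.9390

Derivation:
PV(D) = D * exp(-r * t_d) = 0.1340 * 0.99840507 = 0.13378628
S_0' = S_0 - PV(D) = 9.9600 - 0.13378628 = 9.82621372
d1 = (ln(S_0'/K) + (r + sigma^2/2)*T) / (sigma*sqrt(T)) = -0.61795935
d2 = d1 - sigma*sqrt(T) = -0.83009138
exp(-rT) = 0.98856587
N(-d1) = 0.73169893; N(-d2) = 0.79675644
P = K * exp(-rT) * N(-d2) - S_0' * N(-d1) = 11.5900 * 0.98856587 * 0.79675644 - 9.82621372 * 0.73169893 = 1.9390


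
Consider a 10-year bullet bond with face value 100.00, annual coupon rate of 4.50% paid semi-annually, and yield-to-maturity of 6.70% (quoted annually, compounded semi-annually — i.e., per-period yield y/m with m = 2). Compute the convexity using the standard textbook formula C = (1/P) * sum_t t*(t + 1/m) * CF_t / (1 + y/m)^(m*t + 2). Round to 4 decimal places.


Coupon per period c = face * coupon_rate / m = 2.250000
Periods per year m = 2; per-period yield y/m = 0.033500
Number of cashflows N = 20
Cashflows (t years, CF_t, discount factor 1/(1+y/m)^(m*t), PV):
  t = 0.5000: CF_t = 2.250000, DF = 0.967586, PV = 2.177068
  t = 1.0000: CF_t = 2.250000, DF = 0.936222, PV = 2.106500
  t = 1.5000: CF_t = 2.250000, DF = 0.905876, PV = 2.038220
  t = 2.0000: CF_t = 2.250000, DF = 0.876512, PV = 1.972153
  t = 2.5000: CF_t = 2.250000, DF = 0.848101, PV = 1.908227
  t = 3.0000: CF_t = 2.250000, DF = 0.820611, PV = 1.846374
  t = 3.5000: CF_t = 2.250000, DF = 0.794011, PV = 1.786525
  t = 4.0000: CF_t = 2.250000, DF = 0.768274, PV = 1.728617
  t = 4.5000: CF_t = 2.250000, DF = 0.743371, PV = 1.672585
  t = 5.0000: CF_t = 2.250000, DF = 0.719275, PV = 1.618370
  t = 5.5000: CF_t = 2.250000, DF = 0.695961, PV = 1.565912
  t = 6.0000: CF_t = 2.250000, DF = 0.673402, PV = 1.515154
  t = 6.5000: CF_t = 2.250000, DF = 0.651574, PV = 1.466042
  t = 7.0000: CF_t = 2.250000, DF = 0.630454, PV = 1.418521
  t = 7.5000: CF_t = 2.250000, DF = 0.610018, PV = 1.372541
  t = 8.0000: CF_t = 2.250000, DF = 0.590245, PV = 1.328051
  t = 8.5000: CF_t = 2.250000, DF = 0.571113, PV = 1.285004
  t = 9.0000: CF_t = 2.250000, DF = 0.552601, PV = 1.243351
  t = 9.5000: CF_t = 2.250000, DF = 0.534689, PV = 1.203049
  t = 10.0000: CF_t = 102.250000, DF = 0.517357, PV = 52.899759
Price P = sum_t PV_t = 84.152023
Convexity numerator sum_t t*(t + 1/m) * CF_t / (1+y/m)^(m*t + 2):
  t = 0.5000: term = 1.019110
  t = 1.0000: term = 2.958229
  t = 1.5000: term = 5.724682
  t = 2.0000: term = 9.231869
  t = 2.5000: term = 13.398939
  t = 3.0000: term = 18.150474
  t = 3.5000: term = 23.416190
  t = 4.0000: term = 29.130653
  t = 4.5000: term = 35.233010
  t = 5.0000: term = 41.666732
  t = 5.5000: term = 48.379370
  t = 6.0000: term = 55.322321
  t = 6.5000: term = 62.450612
  t = 7.0000: term = 69.722689
  t = 7.5000: term = 77.100216
  t = 8.0000: term = 84.547890
  t = 8.5000: term = 92.033262
  t = 9.0000: term = 99.526565
  t = 9.5000: term = 107.000553
  t = 10.0000: term = 5200.223799
Convexity = (1/P) * sum = 6076.237164 / 84.152023 = 72.205479

Answer: Convexity = 72.2055


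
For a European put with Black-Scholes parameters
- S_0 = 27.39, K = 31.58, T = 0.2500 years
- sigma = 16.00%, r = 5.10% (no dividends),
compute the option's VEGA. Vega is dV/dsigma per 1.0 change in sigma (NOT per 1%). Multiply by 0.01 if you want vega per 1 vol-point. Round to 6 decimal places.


Answer: Vega = 1.568266

Derivation:
d1 = -1.5799503194; d2 = -1.6599503194
phi(d1) = 0.1145137886; exp(-qT) = 1.0000000000; exp(-rT) = 0.9873309369
Vega = S * exp(-qT) * phi(d1) * sqrt(T) = 27.3900 * 1.0000000000 * 0.1145137886 * 0.5000000000 = 1.568266


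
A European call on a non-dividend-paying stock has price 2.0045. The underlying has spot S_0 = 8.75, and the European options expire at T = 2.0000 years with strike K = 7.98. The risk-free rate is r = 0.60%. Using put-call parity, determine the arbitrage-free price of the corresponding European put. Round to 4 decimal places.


Put-call parity: C - P = S_0 * exp(-qT) - K * exp(-rT).
S_0 * exp(-qT) = 8.7500 * 1.00000000 = 8.75000000
K * exp(-rT) = 7.9800 * 0.98807171 = 7.88481227
P = C - S*exp(-qT) + K*exp(-rT)
P = 2.0045 - 8.75000000 + 7.88481227 = 1.1393

Answer: Put price = 1.1393


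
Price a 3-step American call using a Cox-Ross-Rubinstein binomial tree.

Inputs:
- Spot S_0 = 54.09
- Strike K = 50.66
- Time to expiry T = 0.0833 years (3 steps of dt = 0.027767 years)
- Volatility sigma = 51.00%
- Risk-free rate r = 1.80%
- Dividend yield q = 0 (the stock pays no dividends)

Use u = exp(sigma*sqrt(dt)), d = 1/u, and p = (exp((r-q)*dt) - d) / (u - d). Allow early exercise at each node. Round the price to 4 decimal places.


dt = T/N = 0.027767
u = exp(sigma*sqrt(dt)) = 1.088699; d = 1/u = 0.918528
p = (exp((r-q)*dt) - d) / (u - d) = 0.481705
Discount per step: exp(-r*dt) = 0.999500
Stock lattice S(k, i) with i counting down-moves:
  k=0: S(0,0) = 54.0900
  k=1: S(1,0) = 58.8877; S(1,1) = 49.6832
  k=2: S(2,0) = 64.1110; S(2,1) = 54.0900; S(2,2) = 45.6354
  k=3: S(3,0) = 69.7975; S(3,1) = 58.8877; S(3,2) = 49.6832; S(3,3) = 41.9174
Terminal payoffs V(N, i) = max(S_T - K, 0):
  V(3,0) = 19.137509; V(3,1) = 8.227705; V(3,2) = 0.000000; V(3,3) = 0.000000
Backward induction: V(k, i) = exp(-r*dt) * [p * V(k+1, i) + (1-p) * V(k+1, i+1)]; then take max(V_cont, immediate exercise) for American.
  V(2,0) = exp(-r*dt) * [p*19.137509 + (1-p)*8.227705] = 13.476273; exercise = 13.450959; V(2,0) = max -> 13.476273
  V(2,1) = exp(-r*dt) * [p*8.227705 + (1-p)*0.000000] = 3.961345; exercise = 3.430000; V(2,1) = max -> 3.961345
  V(2,2) = exp(-r*dt) * [p*0.000000 + (1-p)*0.000000] = 0.000000; exercise = 0.000000; V(2,2) = max -> 0.000000
  V(1,0) = exp(-r*dt) * [p*13.476273 + (1-p)*3.961345] = 8.540462; exercise = 8.227705; V(1,0) = max -> 8.540462
  V(1,1) = exp(-r*dt) * [p*3.961345 + (1-p)*0.000000] = 1.907245; exercise = 0.000000; V(1,1) = max -> 1.907245
  V(0,0) = exp(-r*dt) * [p*8.540462 + (1-p)*1.907245] = 5.099948; exercise = 3.430000; V(0,0) = max -> 5.099948

Answer: Price = V(0,0) = 5.0999


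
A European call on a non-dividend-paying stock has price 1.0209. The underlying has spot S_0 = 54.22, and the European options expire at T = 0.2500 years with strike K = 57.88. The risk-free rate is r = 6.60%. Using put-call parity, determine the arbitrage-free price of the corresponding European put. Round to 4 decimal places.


Answer: Put price = 3.7337

Derivation:
Put-call parity: C - P = S_0 * exp(-qT) - K * exp(-rT).
S_0 * exp(-qT) = 54.2200 * 1.00000000 = 54.22000000
K * exp(-rT) = 57.8800 * 0.98363538 = 56.93281576
P = C - S*exp(-qT) + K*exp(-rT)
P = 1.0209 - 54.22000000 + 56.93281576 = 3.7337


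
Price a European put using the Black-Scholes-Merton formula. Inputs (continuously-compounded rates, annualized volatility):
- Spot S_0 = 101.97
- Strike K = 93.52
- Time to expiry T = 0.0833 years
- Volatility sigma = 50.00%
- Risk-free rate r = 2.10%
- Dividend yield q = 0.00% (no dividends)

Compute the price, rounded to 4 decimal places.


d1 = (ln(S/K) + (r - q + 0.5*sigma^2) * T) / (sigma * sqrt(T)) = 0.68370886
d2 = d1 - sigma * sqrt(T) = 0.53940017
exp(-rT) = 0.99825223; exp(-qT) = 1.00000000
P = K * exp(-rT) * N(-d2) - S_0 * exp(-qT) * N(-d1)
N(-d1) = 0.24707951; N(-d2) = 0.29480538
P = 93.5200 * 0.99825223 * 0.29480538 - 101.9700 * 1.00000000 * 0.24707951 = 2.3273

Answer: Price = 2.3273


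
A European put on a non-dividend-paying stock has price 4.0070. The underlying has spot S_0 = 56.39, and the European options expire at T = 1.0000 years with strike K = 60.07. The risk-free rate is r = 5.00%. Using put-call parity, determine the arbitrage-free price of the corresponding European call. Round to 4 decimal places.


Put-call parity: C - P = S_0 * exp(-qT) - K * exp(-rT).
S_0 * exp(-qT) = 56.3900 * 1.00000000 = 56.39000000
K * exp(-rT) = 60.0700 * 0.95122942 = 57.14035153
C = P + S*exp(-qT) - K*exp(-rT)
C = 4.0070 + 56.39000000 - 57.14035153 = 3.2566

Answer: Call price = 3.2566


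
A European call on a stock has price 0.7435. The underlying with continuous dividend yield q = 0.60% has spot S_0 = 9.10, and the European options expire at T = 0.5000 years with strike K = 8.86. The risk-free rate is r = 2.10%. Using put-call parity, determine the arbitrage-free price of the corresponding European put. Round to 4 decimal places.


Put-call parity: C - P = S_0 * exp(-qT) - K * exp(-rT).
S_0 * exp(-qT) = 9.1000 * 0.99700450 = 9.07274091
K * exp(-rT) = 8.8600 * 0.98955493 = 8.76745670
P = C - S*exp(-qT) + K*exp(-rT)
P = 0.7435 - 9.07274091 + 8.76745670 = 0.4382

Answer: Put price = 0.4382


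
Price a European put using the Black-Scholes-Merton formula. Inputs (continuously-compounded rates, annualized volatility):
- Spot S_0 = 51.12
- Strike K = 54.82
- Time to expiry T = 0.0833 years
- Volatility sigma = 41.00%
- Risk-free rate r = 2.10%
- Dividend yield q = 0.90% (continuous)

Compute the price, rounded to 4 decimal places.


d1 = (ln(S/K) + (r - q + 0.5*sigma^2) * T) / (sigma * sqrt(T)) = -0.52291624
d2 = d1 - sigma * sqrt(T) = -0.64124937
exp(-rT) = 0.99825223; exp(-qT) = 0.99925058
P = K * exp(-rT) * N(-d2) - S_0 * exp(-qT) * N(-d1)
N(-d1) = 0.69948373; N(-d2) = 0.73931966
P = 54.8200 * 0.99825223 * 0.73931966 - 51.1200 * 0.99925058 * 0.69948373 = 4.7279

Answer: Price = 4.7279


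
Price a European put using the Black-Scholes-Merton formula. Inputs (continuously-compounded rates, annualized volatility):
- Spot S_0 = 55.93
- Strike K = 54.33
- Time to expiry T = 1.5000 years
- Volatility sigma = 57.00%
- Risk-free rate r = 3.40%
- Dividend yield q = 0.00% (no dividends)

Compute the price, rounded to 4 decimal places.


d1 = (ln(S/K) + (r - q + 0.5*sigma^2) * T) / (sigma * sqrt(T)) = 0.46368318
d2 = d1 - sigma * sqrt(T) = -0.23442140
exp(-rT) = 0.95027867; exp(-qT) = 1.00000000
P = K * exp(-rT) * N(-d2) - S_0 * exp(-qT) * N(-d1)
N(-d1) = 0.32143738; N(-d2) = 0.59267108
P = 54.3300 * 0.95027867 * 0.59267108 - 55.9300 * 1.00000000 * 0.32143738 = 12.6208

Answer: Price = 12.6208


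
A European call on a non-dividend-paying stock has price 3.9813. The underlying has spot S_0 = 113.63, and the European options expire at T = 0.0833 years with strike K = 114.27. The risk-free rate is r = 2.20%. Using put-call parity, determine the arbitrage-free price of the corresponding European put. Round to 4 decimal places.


Answer: Put price = 4.4121

Derivation:
Put-call parity: C - P = S_0 * exp(-qT) - K * exp(-rT).
S_0 * exp(-qT) = 113.6300 * 1.00000000 = 113.63000000
K * exp(-rT) = 114.2700 * 0.99816908 = 114.06078056
P = C - S*exp(-qT) + K*exp(-rT)
P = 3.9813 - 113.63000000 + 114.06078056 = 4.4121


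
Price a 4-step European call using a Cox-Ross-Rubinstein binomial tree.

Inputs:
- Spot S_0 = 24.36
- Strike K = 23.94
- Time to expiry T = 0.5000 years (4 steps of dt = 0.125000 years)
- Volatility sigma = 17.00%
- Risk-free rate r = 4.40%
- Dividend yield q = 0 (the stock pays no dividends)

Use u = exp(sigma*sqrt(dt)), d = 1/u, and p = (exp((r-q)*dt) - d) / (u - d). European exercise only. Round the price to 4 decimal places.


dt = T/N = 0.125000
u = exp(sigma*sqrt(dt)) = 1.061947; d = 1/u = 0.941667
p = (exp((r-q)*dt) - d) / (u - d) = 0.530831
Discount per step: exp(-r*dt) = 0.994515
Stock lattice S(k, i) with i counting down-moves:
  k=0: S(0,0) = 24.3600
  k=1: S(1,0) = 25.8690; S(1,1) = 22.9390
  k=2: S(2,0) = 27.4715; S(2,1) = 24.3600; S(2,2) = 21.6009
  k=3: S(3,0) = 29.1733; S(3,1) = 25.8690; S(3,2) = 22.9390; S(3,3) = 20.3408
  k=4: S(4,0) = 30.9805; S(4,1) = 27.4715; S(4,2) = 24.3600; S(4,3) = 21.6009; S(4,4) = 19.1543
Terminal payoffs V(N, i) = max(S_T - K, 0):
  V(4,0) = 7.040524; V(4,1) = 3.531541; V(4,2) = 0.420000; V(4,3) = 0.000000; V(4,4) = 0.000000
Backward induction: V(k, i) = exp(-r*dt) * [p * V(k+1, i) + (1-p) * V(k+1, i+1)].
  V(3,0) = exp(-r*dt) * [p*7.040524 + (1-p)*3.531541] = 5.364631
  V(3,1) = exp(-r*dt) * [p*3.531541 + (1-p)*0.420000] = 2.060339
  V(3,2) = exp(-r*dt) * [p*0.420000 + (1-p)*0.000000] = 0.221726
  V(3,3) = exp(-r*dt) * [p*0.000000 + (1-p)*0.000000] = 0.000000
  V(2,0) = exp(-r*dt) * [p*5.364631 + (1-p)*2.060339] = 3.793438
  V(2,1) = exp(-r*dt) * [p*2.060339 + (1-p)*0.221726] = 1.191149
  V(2,2) = exp(-r*dt) * [p*0.221726 + (1-p)*0.000000] = 0.117054
  V(1,0) = exp(-r*dt) * [p*3.793438 + (1-p)*1.191149] = 2.558415
  V(1,1) = exp(-r*dt) * [p*1.191149 + (1-p)*0.117054] = 0.683447
  V(0,0) = exp(-r*dt) * [p*2.558415 + (1-p)*0.683447] = 1.669530

Answer: Price = V(0,0) = 1.6695


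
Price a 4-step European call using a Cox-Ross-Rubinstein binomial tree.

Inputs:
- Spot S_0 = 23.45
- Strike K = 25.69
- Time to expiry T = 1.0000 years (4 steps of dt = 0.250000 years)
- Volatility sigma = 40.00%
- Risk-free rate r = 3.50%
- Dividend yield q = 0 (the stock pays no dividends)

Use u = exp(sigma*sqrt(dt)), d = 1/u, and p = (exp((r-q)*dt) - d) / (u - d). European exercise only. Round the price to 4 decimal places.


dt = T/N = 0.250000
u = exp(sigma*sqrt(dt)) = 1.221403; d = 1/u = 0.818731
p = (exp((r-q)*dt) - d) / (u - d) = 0.471991
Discount per step: exp(-r*dt) = 0.991288
Stock lattice S(k, i) with i counting down-moves:
  k=0: S(0,0) = 23.4500
  k=1: S(1,0) = 28.6419; S(1,1) = 19.1992
  k=2: S(2,0) = 34.9833; S(2,1) = 23.4500; S(2,2) = 15.7190
  k=3: S(3,0) = 42.7287; S(3,1) = 28.6419; S(3,2) = 19.1992; S(3,3) = 12.8696
  k=4: S(4,0) = 52.1889; S(4,1) = 34.9833; S(4,2) = 23.4500; S(4,3) = 15.7190; S(4,4) = 10.5368
Terminal payoffs V(N, i) = max(S_T - K, 0):
  V(4,0) = 26.498935; V(4,1) = 9.293289; V(4,2) = 0.000000; V(4,3) = 0.000000; V(4,4) = 0.000000
Backward induction: V(k, i) = exp(-r*dt) * [p * V(k+1, i) + (1-p) * V(k+1, i+1)].
  V(3,0) = exp(-r*dt) * [p*26.498935 + (1-p)*9.293289] = 17.262493
  V(3,1) = exp(-r*dt) * [p*9.293289 + (1-p)*0.000000] = 4.348137
  V(3,2) = exp(-r*dt) * [p*0.000000 + (1-p)*0.000000] = 0.000000
  V(3,3) = exp(-r*dt) * [p*0.000000 + (1-p)*0.000000] = 0.000000
  V(2,0) = exp(-r*dt) * [p*17.262493 + (1-p)*4.348137] = 10.352617
  V(2,1) = exp(-r*dt) * [p*4.348137 + (1-p)*0.000000] = 2.034403
  V(2,2) = exp(-r*dt) * [p*0.000000 + (1-p)*0.000000] = 0.000000
  V(1,0) = exp(-r*dt) * [p*10.352617 + (1-p)*2.034403] = 5.908600
  V(1,1) = exp(-r*dt) * [p*2.034403 + (1-p)*0.000000] = 0.951855
  V(0,0) = exp(-r*dt) * [p*5.908600 + (1-p)*0.951855] = 3.262721

Answer: Price = V(0,0) = 3.2627


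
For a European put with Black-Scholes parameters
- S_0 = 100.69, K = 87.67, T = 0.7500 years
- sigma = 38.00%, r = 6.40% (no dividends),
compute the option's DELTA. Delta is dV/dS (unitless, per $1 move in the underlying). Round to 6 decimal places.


d1 = 0.7311585819; d2 = 0.4020689285
phi(d1) = 0.3053688255; exp(-qT) = 1.0000000000; exp(-rT) = 0.9531337871
N(-d1) = 0.2323411477
Delta = -exp(-qT) * N(-d1) = -1.0000000000 * 0.2323411477 = -0.232341

Answer: Delta = -0.232341


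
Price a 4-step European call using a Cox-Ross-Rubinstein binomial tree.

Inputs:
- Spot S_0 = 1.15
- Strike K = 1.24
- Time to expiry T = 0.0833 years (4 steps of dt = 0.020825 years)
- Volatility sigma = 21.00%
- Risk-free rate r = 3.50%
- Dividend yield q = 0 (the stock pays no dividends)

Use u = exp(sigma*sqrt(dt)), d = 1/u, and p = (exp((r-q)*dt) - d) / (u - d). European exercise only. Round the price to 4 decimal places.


dt = T/N = 0.020825
u = exp(sigma*sqrt(dt)) = 1.030769; d = 1/u = 0.970150
p = (exp((r-q)*dt) - d) / (u - d) = 0.504453
Discount per step: exp(-r*dt) = 0.999271
Stock lattice S(k, i) with i counting down-moves:
  k=0: S(0,0) = 1.1500
  k=1: S(1,0) = 1.1854; S(1,1) = 1.1157
  k=2: S(2,0) = 1.2219; S(2,1) = 1.1500; S(2,2) = 1.0824
  k=3: S(3,0) = 1.2595; S(3,1) = 1.1854; S(3,2) = 1.1157; S(3,3) = 1.0501
  k=4: S(4,0) = 1.2982; S(4,1) = 1.2219; S(4,2) = 1.1500; S(4,3) = 1.0824; S(4,4) = 1.0187
Terminal payoffs V(N, i) = max(S_T - K, 0):
  V(4,0) = 0.058203; V(4,1) = 0.000000; V(4,2) = 0.000000; V(4,3) = 0.000000; V(4,4) = 0.000000
Backward induction: V(k, i) = exp(-r*dt) * [p * V(k+1, i) + (1-p) * V(k+1, i+1)].
  V(3,0) = exp(-r*dt) * [p*0.058203 + (1-p)*0.000000] = 0.029339
  V(3,1) = exp(-r*dt) * [p*0.000000 + (1-p)*0.000000] = 0.000000
  V(3,2) = exp(-r*dt) * [p*0.000000 + (1-p)*0.000000] = 0.000000
  V(3,3) = exp(-r*dt) * [p*0.000000 + (1-p)*0.000000] = 0.000000
  V(2,0) = exp(-r*dt) * [p*0.029339 + (1-p)*0.000000] = 0.014790
  V(2,1) = exp(-r*dt) * [p*0.000000 + (1-p)*0.000000] = 0.000000
  V(2,2) = exp(-r*dt) * [p*0.000000 + (1-p)*0.000000] = 0.000000
  V(1,0) = exp(-r*dt) * [p*0.014790 + (1-p)*0.000000] = 0.007455
  V(1,1) = exp(-r*dt) * [p*0.000000 + (1-p)*0.000000] = 0.000000
  V(0,0) = exp(-r*dt) * [p*0.007455 + (1-p)*0.000000] = 0.003758

Answer: Price = V(0,0) = 0.0038


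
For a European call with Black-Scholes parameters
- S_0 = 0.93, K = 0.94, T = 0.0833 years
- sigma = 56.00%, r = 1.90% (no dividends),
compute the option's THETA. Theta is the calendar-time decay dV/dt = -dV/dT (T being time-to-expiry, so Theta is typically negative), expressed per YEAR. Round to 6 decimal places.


d1 = 0.0244320668; d2 = -0.1371936738
phi(d1) = 0.3988232287; exp(-qT) = 1.0000000000; exp(-rT) = 0.9984185518
Theta = -S*exp(-qT)*phi(d1)*sigma/(2*sqrt(T)) - r*K*exp(-rT)*N(d2) + q*S*exp(-qT)*N(d1)
N(d1) = 0.5097460148; N(d2) = 0.4454388556; sqrt(T) = 0.2886173938
Term 1 = -0.9300 * 1.0000000000 * 0.3988232287 * 0.5600 / (2 * 0.2886173938) = -0.3598312887
Term 2 = -0.0190 * 0.9400 * 0.9984185518 * 0.4454388556 = -0.0079429567
Term 3 = 0 (no dividend yield, q = 0)
Theta = -0.3598312887 + (-0.0079429567) + (0.0000000000) = -0.367774

Answer: Theta = -0.367774


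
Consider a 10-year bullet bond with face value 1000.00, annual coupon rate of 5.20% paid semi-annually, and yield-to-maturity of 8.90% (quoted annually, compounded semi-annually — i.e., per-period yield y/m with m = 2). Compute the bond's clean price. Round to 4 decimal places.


Answer: Price = 758.3072

Derivation:
Coupon per period c = face * coupon_rate / m = 26.000000
Periods per year m = 2; per-period yield y/m = 0.044500
Number of cashflows N = 20
Cashflows (t years, CF_t, discount factor 1/(1+y/m)^(m*t), PV):
  t = 0.5000: CF_t = 26.000000, DF = 0.957396, PV = 24.892293
  t = 1.0000: CF_t = 26.000000, DF = 0.916607, PV = 23.831779
  t = 1.5000: CF_t = 26.000000, DF = 0.877556, PV = 22.816447
  t = 2.0000: CF_t = 26.000000, DF = 0.840168, PV = 21.844372
  t = 2.5000: CF_t = 26.000000, DF = 0.804374, PV = 20.913712
  t = 3.0000: CF_t = 26.000000, DF = 0.770104, PV = 20.022702
  t = 3.5000: CF_t = 26.000000, DF = 0.737294, PV = 19.169652
  t = 4.0000: CF_t = 26.000000, DF = 0.705883, PV = 18.352946
  t = 4.5000: CF_t = 26.000000, DF = 0.675809, PV = 17.571035
  t = 5.0000: CF_t = 26.000000, DF = 0.647017, PV = 16.822437
  t = 5.5000: CF_t = 26.000000, DF = 0.619451, PV = 16.105732
  t = 6.0000: CF_t = 26.000000, DF = 0.593060, PV = 15.419561
  t = 6.5000: CF_t = 26.000000, DF = 0.567793, PV = 14.762624
  t = 7.0000: CF_t = 26.000000, DF = 0.543603, PV = 14.133676
  t = 7.5000: CF_t = 26.000000, DF = 0.520443, PV = 13.531523
  t = 8.0000: CF_t = 26.000000, DF = 0.498270, PV = 12.955025
  t = 8.5000: CF_t = 26.000000, DF = 0.477042, PV = 12.403087
  t = 9.0000: CF_t = 26.000000, DF = 0.456718, PV = 11.874665
  t = 9.5000: CF_t = 26.000000, DF = 0.437260, PV = 11.368755
  t = 10.0000: CF_t = 1026.000000, DF = 0.418631, PV = 429.515138
Price P = sum_t PV_t = 758.307161


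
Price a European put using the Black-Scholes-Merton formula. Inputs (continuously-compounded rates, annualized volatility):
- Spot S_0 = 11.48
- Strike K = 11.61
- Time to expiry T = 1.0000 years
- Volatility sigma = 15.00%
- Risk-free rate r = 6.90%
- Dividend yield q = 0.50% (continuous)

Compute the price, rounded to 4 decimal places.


d1 = (ln(S/K) + (r - q + 0.5*sigma^2) * T) / (sigma * sqrt(T)) = 0.42659730
d2 = d1 - sigma * sqrt(T) = 0.27659730
exp(-rT) = 0.93332668; exp(-qT) = 0.99501248
P = K * exp(-rT) * N(-d2) - S_0 * exp(-qT) * N(-d1)
N(-d1) = 0.33483633; N(-d2) = 0.39104467
P = 11.6100 * 0.93332668 * 0.39104467 - 11.4800 * 0.99501248 * 0.33483633 = 0.4126

Answer: Price = 0.4126
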